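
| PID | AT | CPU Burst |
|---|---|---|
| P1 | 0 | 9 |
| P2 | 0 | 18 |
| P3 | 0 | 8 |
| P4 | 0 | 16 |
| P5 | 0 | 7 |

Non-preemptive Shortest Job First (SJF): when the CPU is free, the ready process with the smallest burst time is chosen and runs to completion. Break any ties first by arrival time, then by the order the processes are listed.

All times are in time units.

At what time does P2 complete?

Gantt: | P5 0-7 | P3 7-15 | P1 15-24 | P4 24-40 | P2 40-58 |
Completion: P1=24  P2=58  P3=15  P4=40  P5=7

58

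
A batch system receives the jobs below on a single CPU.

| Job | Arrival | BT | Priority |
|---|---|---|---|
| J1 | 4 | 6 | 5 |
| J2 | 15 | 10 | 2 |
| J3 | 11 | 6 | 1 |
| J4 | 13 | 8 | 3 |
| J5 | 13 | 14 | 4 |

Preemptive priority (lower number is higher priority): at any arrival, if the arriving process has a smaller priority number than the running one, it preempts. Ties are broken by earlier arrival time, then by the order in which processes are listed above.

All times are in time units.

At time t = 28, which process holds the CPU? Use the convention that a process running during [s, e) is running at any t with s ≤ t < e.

J4

Timeline: | idle 0-4 | J1 4-10 | idle 10-11 | J3 11-17 | J2 17-27 | J4 27-35 | J5 35-49 |
Completion: J1=10  J2=27  J3=17  J4=35  J5=49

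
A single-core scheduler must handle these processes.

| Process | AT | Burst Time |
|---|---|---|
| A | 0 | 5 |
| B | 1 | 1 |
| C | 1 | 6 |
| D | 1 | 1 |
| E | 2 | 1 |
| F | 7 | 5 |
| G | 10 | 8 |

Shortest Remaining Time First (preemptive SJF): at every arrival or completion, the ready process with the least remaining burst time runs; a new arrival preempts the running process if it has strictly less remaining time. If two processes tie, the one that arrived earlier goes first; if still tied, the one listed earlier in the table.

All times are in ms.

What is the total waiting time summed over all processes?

27

Gantt: | A 0-1 | B 1-2 | D 2-3 | E 3-4 | A 4-8 | F 8-13 | C 13-19 | G 19-27 |
Completion: A=8  B=2  C=19  D=3  E=4  F=13  G=27
Turnaround (C−A): A=8  B=1  C=18  D=2  E=2  F=6  G=17
Waiting = turnaround − burst: A=3, B=0, C=12, D=1, E=1, F=1, G=9
Total waiting = 3 + 0 + 12 + 1 + 1 + 1 + 9 = 27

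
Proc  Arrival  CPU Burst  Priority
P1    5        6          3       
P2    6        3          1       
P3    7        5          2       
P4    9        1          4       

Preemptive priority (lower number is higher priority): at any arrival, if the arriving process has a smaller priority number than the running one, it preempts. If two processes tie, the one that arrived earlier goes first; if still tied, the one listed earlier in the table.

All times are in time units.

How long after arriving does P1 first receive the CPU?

0

Timeline: | idle 0-5 | P1 5-6 | P2 6-9 | P3 9-14 | P1 14-19 | P4 19-20 |
Completion: P1=19  P2=9  P3=14  P4=20
Turnaround (C−A): P1=14  P2=3  P3=7  P4=11
Response(P1) = first start − arrival = 5 − 5 = 0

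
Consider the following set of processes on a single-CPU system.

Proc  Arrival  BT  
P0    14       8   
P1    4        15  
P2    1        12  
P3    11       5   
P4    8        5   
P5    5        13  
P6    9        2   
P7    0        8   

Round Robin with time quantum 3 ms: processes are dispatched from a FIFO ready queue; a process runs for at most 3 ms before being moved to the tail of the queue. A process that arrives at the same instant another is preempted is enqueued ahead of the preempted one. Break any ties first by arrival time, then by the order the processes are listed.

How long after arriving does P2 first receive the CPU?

Gantt: | P7 0-3 | P2 3-6 | P7 6-9 | P1 9-12 | P5 12-15 | P2 15-18 | P4 18-21 | P6 21-23 | P7 23-25 | P3 25-28 | P1 28-31 | P0 31-34 | P5 34-37 | P2 37-40 | P4 40-42 | P3 42-44 | P1 44-47 | P0 47-50 | P5 50-53 | P2 53-56 | P1 56-59 | P0 59-61 | P5 61-64 | P1 64-67 | P5 67-68 |
Completion: P0=61  P1=67  P2=56  P3=44  P4=42  P5=68  P6=23  P7=25
Response(P2) = first start − arrival = 3 − 1 = 2

2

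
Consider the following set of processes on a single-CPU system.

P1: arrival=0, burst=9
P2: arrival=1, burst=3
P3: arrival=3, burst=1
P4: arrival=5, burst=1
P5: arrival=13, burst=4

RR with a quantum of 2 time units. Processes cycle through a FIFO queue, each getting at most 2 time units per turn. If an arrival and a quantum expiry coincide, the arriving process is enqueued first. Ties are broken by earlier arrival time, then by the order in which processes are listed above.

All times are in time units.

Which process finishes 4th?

P1

Schedule: | P1 0-2 | P2 2-4 | P1 4-6 | P3 6-7 | P2 7-8 | P4 8-9 | P1 9-13 | P5 13-15 | P1 15-16 | P5 16-18 |
Completion: P1=16  P2=8  P3=7  P4=9  P5=18
Finish order: P3 → P2 → P4 → P1 → P5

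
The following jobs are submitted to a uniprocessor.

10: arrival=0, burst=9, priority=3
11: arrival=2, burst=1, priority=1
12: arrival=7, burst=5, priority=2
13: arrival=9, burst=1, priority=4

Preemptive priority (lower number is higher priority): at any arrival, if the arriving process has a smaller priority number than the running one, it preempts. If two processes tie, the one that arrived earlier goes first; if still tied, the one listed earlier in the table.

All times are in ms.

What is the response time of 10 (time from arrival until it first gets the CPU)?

Gantt: | 10 0-2 | 11 2-3 | 10 3-7 | 12 7-12 | 10 12-15 | 13 15-16 |
Completion: 10=15  11=3  12=12  13=16
Response(10) = first start − arrival = 0 − 0 = 0

0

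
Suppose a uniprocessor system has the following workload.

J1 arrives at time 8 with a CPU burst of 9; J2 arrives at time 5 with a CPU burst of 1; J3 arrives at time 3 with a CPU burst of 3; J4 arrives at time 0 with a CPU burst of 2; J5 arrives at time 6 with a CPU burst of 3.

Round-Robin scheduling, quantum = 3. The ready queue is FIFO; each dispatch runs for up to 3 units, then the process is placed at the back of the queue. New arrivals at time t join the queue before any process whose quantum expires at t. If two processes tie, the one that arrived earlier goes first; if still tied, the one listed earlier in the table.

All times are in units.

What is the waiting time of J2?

1

Schedule: | J4 0-2 | idle 2-3 | J3 3-6 | J2 6-7 | J5 7-10 | J1 10-19 |
Completion: J1=19  J2=7  J3=6  J4=2  J5=10
Turnaround (C−A): J1=11  J2=2  J3=3  J4=2  J5=4
Waiting(J2) = turnaround − burst = 2 − 1 = 1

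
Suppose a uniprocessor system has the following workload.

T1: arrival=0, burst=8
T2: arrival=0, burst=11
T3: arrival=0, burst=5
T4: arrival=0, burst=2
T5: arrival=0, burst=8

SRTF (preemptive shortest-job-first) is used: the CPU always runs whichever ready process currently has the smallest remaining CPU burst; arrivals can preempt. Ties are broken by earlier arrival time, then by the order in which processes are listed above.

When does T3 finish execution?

Schedule: | T4 0-2 | T3 2-7 | T1 7-15 | T5 15-23 | T2 23-34 |
Completion: T1=15  T2=34  T3=7  T4=2  T5=23
Turnaround (C−A): T1=15  T2=34  T3=7  T4=2  T5=23

7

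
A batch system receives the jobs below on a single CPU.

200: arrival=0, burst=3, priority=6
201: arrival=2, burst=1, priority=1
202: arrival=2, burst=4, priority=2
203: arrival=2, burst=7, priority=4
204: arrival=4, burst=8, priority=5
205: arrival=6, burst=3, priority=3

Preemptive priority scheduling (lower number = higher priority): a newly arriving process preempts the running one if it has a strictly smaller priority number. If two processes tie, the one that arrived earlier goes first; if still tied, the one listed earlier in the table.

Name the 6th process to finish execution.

Timeline: | 200 0-2 | 201 2-3 | 202 3-7 | 205 7-10 | 203 10-17 | 204 17-25 | 200 25-26 |
Completion: 200=26  201=3  202=7  203=17  204=25  205=10
Turnaround (C−A): 200=26  201=1  202=5  203=15  204=21  205=4
Finish order: 201 → 202 → 205 → 203 → 204 → 200

200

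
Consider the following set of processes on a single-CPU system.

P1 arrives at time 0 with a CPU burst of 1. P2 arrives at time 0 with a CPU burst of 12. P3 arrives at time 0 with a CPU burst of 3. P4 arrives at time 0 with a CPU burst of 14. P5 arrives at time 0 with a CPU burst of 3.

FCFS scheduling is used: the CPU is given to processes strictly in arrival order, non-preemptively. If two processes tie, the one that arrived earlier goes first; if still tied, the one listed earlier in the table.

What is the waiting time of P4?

Timeline: | P1 0-1 | P2 1-13 | P3 13-16 | P4 16-30 | P5 30-33 |
Completion: P1=1  P2=13  P3=16  P4=30  P5=33
Turnaround (C−A): P1=1  P2=13  P3=16  P4=30  P5=33
Waiting(P4) = turnaround − burst = 30 − 14 = 16

16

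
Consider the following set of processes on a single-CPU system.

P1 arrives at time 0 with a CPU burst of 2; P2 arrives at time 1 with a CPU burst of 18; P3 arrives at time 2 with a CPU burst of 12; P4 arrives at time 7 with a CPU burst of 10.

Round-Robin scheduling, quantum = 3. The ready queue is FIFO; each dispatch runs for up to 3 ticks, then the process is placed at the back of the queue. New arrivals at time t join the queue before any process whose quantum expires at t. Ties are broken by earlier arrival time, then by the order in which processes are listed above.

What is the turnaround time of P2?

41

Schedule: | P1 0-2 | P2 2-5 | P3 5-8 | P2 8-11 | P4 11-14 | P3 14-17 | P2 17-20 | P4 20-23 | P3 23-26 | P2 26-29 | P4 29-32 | P3 32-35 | P2 35-38 | P4 38-39 | P2 39-42 |
Completion: P1=2  P2=42  P3=35  P4=39
Turnaround (C−A): P1=2  P2=41  P3=33  P4=32
Turnaround(P2) = completion − arrival = 42 − 1 = 41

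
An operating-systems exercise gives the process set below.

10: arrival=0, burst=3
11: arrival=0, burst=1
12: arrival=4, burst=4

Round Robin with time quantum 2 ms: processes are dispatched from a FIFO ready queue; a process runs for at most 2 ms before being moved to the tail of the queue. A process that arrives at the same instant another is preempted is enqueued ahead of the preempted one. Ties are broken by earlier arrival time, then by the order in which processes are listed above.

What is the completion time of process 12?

Timeline: | 10 0-2 | 11 2-3 | 10 3-4 | 12 4-8 |
Completion: 10=4  11=3  12=8
Turnaround (C−A): 10=4  11=3  12=4

8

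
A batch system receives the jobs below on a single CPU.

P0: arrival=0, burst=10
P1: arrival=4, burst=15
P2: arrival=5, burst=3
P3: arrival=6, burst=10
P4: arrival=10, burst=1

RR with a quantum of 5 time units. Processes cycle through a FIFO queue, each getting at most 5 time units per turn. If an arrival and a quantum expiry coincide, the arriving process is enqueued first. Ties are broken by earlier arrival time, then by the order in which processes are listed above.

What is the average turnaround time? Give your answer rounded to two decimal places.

20.60

Schedule: | P0 0-5 | P1 5-10 | P2 10-13 | P0 13-18 | P3 18-23 | P4 23-24 | P1 24-29 | P3 29-34 | P1 34-39 |
Completion: P0=18  P1=39  P2=13  P3=34  P4=24
Turnaround (C−A): P0=18  P1=35  P2=8  P3=28  P4=14
Turnaround times: P0=18, P1=35, P2=8, P3=28, P4=14
Average turnaround = (18+35+8+28+14) / 5 = 103/5 = 20.60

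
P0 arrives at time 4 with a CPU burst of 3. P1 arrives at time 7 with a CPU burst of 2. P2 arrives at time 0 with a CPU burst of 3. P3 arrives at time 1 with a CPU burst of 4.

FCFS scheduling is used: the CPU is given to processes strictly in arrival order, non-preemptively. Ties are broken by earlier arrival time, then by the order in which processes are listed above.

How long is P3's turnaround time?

Gantt: | P2 0-3 | P3 3-7 | P0 7-10 | P1 10-12 |
Completion: P0=10  P1=12  P2=3  P3=7
Turnaround (C−A): P0=6  P1=5  P2=3  P3=6
Turnaround(P3) = completion − arrival = 7 − 1 = 6

6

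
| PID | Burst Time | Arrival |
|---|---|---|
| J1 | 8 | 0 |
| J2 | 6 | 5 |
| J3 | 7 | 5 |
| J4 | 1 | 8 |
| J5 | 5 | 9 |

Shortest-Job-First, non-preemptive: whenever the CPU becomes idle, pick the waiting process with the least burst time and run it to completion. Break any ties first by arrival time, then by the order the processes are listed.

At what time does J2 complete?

Gantt: | J1 0-8 | J4 8-9 | J5 9-14 | J2 14-20 | J3 20-27 |
Completion: J1=8  J2=20  J3=27  J4=9  J5=14
Turnaround (C−A): J1=8  J2=15  J3=22  J4=1  J5=5

20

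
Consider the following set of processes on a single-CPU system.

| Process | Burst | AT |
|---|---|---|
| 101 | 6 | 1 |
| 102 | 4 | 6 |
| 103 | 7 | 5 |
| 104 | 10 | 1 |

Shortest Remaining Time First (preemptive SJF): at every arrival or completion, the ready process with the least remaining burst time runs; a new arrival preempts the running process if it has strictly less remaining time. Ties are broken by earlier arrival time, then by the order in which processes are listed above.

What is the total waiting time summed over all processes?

24

Gantt: | idle 0-1 | 101 1-7 | 102 7-11 | 103 11-18 | 104 18-28 |
Completion: 101=7  102=11  103=18  104=28
Turnaround (C−A): 101=6  102=5  103=13  104=27
Waiting = turnaround − burst: 101=0, 102=1, 103=6, 104=17
Total waiting = 0 + 1 + 6 + 17 = 24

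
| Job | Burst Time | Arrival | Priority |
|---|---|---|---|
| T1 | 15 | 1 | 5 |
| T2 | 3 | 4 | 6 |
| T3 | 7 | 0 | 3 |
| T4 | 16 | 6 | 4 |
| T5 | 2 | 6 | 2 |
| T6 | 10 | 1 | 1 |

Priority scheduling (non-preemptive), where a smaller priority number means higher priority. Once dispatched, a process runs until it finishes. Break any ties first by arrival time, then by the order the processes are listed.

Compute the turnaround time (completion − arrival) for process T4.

29

Gantt: | T3 0-7 | T6 7-17 | T5 17-19 | T4 19-35 | T1 35-50 | T2 50-53 |
Completion: T1=50  T2=53  T3=7  T4=35  T5=19  T6=17
Turnaround (C−A): T1=49  T2=49  T3=7  T4=29  T5=13  T6=16
Turnaround(T4) = completion − arrival = 35 − 6 = 29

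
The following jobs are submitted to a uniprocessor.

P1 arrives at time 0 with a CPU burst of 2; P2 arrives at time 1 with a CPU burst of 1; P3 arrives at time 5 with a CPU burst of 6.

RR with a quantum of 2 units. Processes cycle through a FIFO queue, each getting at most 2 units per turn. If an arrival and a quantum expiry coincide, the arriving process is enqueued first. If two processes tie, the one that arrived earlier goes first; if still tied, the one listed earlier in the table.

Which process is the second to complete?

P2

Timeline: | P1 0-2 | P2 2-3 | idle 3-5 | P3 5-11 |
Completion: P1=2  P2=3  P3=11
Turnaround (C−A): P1=2  P2=2  P3=6
Finish order: P1 → P2 → P3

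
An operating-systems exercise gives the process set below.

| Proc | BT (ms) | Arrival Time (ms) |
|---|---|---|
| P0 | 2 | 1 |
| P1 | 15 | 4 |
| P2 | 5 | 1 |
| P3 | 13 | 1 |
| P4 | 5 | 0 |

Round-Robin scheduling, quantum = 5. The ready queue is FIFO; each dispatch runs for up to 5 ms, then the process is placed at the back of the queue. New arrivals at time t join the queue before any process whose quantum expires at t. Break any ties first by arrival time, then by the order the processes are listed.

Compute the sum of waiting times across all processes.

Timeline: | P4 0-5 | P0 5-7 | P2 7-12 | P3 12-17 | P1 17-22 | P3 22-27 | P1 27-32 | P3 32-35 | P1 35-40 |
Completion: P0=7  P1=40  P2=12  P3=35  P4=5
Turnaround (C−A): P0=6  P1=36  P2=11  P3=34  P4=5
Waiting = turnaround − burst: P0=4, P1=21, P2=6, P3=21, P4=0
Total waiting = 4 + 21 + 6 + 21 + 0 = 52

52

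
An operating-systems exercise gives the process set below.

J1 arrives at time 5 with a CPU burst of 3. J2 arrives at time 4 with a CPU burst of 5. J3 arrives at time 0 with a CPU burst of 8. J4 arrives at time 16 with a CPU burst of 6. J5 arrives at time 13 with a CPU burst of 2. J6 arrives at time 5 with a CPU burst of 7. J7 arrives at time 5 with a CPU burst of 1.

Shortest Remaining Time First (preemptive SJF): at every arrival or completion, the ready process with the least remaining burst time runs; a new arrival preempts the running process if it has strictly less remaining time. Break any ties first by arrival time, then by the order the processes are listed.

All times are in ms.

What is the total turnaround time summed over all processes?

Timeline: | J3 0-5 | J7 5-6 | J3 6-9 | J1 9-12 | J2 12-13 | J5 13-15 | J2 15-19 | J4 19-25 | J6 25-32 |
Completion: J1=12  J2=19  J3=9  J4=25  J5=15  J6=32  J7=6
Turnaround (C−A): J1=7  J2=15  J3=9  J4=9  J5=2  J6=27  J7=1
Turnaround = completion − arrival: J1=7, J2=15, J3=9, J4=9, J5=2, J6=27, J7=1
Total turnaround = 7 + 15 + 9 + 9 + 2 + 27 + 1 = 70

70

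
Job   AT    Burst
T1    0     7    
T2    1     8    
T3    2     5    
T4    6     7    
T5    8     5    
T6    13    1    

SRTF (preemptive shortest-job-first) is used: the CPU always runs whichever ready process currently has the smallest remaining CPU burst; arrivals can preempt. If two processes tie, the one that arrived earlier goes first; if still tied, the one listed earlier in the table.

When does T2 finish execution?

Gantt: | T1 0-7 | T3 7-12 | T5 12-13 | T6 13-14 | T5 14-18 | T4 18-25 | T2 25-33 |
Completion: T1=7  T2=33  T3=12  T4=25  T5=18  T6=14
Turnaround (C−A): T1=7  T2=32  T3=10  T4=19  T5=10  T6=1

33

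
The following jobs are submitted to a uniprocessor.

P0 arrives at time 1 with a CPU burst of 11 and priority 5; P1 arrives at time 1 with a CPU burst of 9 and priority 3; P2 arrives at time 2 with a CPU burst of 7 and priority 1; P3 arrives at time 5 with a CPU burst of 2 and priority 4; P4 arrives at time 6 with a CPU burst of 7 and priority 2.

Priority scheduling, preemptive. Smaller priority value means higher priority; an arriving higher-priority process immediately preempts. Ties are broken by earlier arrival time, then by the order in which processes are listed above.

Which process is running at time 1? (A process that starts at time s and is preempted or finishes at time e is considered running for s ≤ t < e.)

Schedule: | idle 0-1 | P1 1-2 | P2 2-9 | P4 9-16 | P1 16-24 | P3 24-26 | P0 26-37 |
Completion: P0=37  P1=24  P2=9  P3=26  P4=16

P1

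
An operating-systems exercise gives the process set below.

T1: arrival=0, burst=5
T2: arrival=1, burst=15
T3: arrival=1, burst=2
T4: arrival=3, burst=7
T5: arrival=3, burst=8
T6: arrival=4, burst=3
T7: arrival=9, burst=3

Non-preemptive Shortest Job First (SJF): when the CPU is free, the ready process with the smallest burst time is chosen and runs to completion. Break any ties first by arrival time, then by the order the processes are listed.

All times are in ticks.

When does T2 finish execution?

Timeline: | T1 0-5 | T3 5-7 | T6 7-10 | T7 10-13 | T4 13-20 | T5 20-28 | T2 28-43 |
Completion: T1=5  T2=43  T3=7  T4=20  T5=28  T6=10  T7=13

43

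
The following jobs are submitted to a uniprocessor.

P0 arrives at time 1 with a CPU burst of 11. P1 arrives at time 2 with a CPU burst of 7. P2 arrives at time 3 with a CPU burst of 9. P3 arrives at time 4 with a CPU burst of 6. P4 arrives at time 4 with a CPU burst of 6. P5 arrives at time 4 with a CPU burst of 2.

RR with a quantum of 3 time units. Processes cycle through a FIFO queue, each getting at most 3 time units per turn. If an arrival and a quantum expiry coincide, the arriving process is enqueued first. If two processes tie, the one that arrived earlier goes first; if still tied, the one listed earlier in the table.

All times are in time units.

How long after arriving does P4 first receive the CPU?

Timeline: | idle 0-1 | P0 1-4 | P1 4-7 | P2 7-10 | P3 10-13 | P4 13-16 | P5 16-18 | P0 18-21 | P1 21-24 | P2 24-27 | P3 27-30 | P4 30-33 | P0 33-36 | P1 36-37 | P2 37-40 | P0 40-42 |
Completion: P0=42  P1=37  P2=40  P3=30  P4=33  P5=18
Response(P4) = first start − arrival = 13 − 4 = 9

9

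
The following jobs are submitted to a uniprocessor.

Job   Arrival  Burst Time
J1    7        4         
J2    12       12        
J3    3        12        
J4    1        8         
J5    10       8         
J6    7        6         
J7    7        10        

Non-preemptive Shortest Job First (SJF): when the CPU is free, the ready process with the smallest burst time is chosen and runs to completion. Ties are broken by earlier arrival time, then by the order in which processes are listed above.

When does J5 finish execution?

27

Timeline: | idle 0-1 | J4 1-9 | J1 9-13 | J6 13-19 | J5 19-27 | J7 27-37 | J3 37-49 | J2 49-61 |
Completion: J1=13  J2=61  J3=49  J4=9  J5=27  J6=19  J7=37
Turnaround (C−A): J1=6  J2=49  J3=46  J4=8  J5=17  J6=12  J7=30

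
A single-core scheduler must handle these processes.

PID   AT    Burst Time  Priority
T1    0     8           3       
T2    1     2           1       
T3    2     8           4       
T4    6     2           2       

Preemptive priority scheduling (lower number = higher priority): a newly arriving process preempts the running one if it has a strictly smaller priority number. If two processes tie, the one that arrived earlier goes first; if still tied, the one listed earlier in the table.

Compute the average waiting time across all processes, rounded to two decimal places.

3.50

Timeline: | T1 0-1 | T2 1-3 | T1 3-6 | T4 6-8 | T1 8-12 | T3 12-20 |
Completion: T1=12  T2=3  T3=20  T4=8
Turnaround (C−A): T1=12  T2=2  T3=18  T4=2
Waiting times: T1=4, T2=0, T3=10, T4=0
Average waiting = (4+0+10+0) / 4 = 14/4 = 3.50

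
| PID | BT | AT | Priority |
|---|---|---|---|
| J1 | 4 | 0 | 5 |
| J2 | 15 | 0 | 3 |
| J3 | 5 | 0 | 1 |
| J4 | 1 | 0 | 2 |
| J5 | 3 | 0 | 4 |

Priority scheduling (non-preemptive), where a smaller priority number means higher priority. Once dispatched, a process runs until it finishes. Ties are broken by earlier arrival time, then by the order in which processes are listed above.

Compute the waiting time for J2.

Timeline: | J3 0-5 | J4 5-6 | J2 6-21 | J5 21-24 | J1 24-28 |
Completion: J1=28  J2=21  J3=5  J4=6  J5=24
Turnaround (C−A): J1=28  J2=21  J3=5  J4=6  J5=24
Waiting(J2) = turnaround − burst = 21 − 15 = 6

6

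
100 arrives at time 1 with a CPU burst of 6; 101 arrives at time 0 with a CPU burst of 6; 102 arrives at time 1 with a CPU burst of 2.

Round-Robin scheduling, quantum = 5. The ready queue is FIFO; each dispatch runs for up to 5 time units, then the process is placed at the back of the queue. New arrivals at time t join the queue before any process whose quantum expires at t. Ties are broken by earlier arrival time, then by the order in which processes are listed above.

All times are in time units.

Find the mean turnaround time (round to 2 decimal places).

12.33

Gantt: | 101 0-5 | 100 5-10 | 102 10-12 | 101 12-13 | 100 13-14 |
Completion: 100=14  101=13  102=12
Turnaround times: 100=13, 101=13, 102=11
Average turnaround = (13+13+11) / 3 = 37/3 = 12.33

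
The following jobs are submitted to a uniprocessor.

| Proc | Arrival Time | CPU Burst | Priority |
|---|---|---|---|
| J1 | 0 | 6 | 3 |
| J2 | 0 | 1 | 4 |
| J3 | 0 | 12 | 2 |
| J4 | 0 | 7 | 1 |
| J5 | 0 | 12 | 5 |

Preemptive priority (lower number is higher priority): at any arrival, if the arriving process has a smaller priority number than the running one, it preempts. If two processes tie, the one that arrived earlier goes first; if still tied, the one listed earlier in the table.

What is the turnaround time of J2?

26

Gantt: | J4 0-7 | J3 7-19 | J1 19-25 | J2 25-26 | J5 26-38 |
Completion: J1=25  J2=26  J3=19  J4=7  J5=38
Turnaround (C−A): J1=25  J2=26  J3=19  J4=7  J5=38
Turnaround(J2) = completion − arrival = 26 − 0 = 26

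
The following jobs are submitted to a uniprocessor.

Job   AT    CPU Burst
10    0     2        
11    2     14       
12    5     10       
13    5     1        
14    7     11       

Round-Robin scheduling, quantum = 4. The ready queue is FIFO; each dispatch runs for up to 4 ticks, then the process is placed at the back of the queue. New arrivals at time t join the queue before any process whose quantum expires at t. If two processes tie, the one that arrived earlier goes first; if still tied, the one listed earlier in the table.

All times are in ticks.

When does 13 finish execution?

11

Schedule: | 10 0-2 | 11 2-6 | 12 6-10 | 13 10-11 | 11 11-15 | 14 15-19 | 12 19-23 | 11 23-27 | 14 27-31 | 12 31-33 | 11 33-35 | 14 35-38 |
Completion: 10=2  11=35  12=33  13=11  14=38
Turnaround (C−A): 10=2  11=33  12=28  13=6  14=31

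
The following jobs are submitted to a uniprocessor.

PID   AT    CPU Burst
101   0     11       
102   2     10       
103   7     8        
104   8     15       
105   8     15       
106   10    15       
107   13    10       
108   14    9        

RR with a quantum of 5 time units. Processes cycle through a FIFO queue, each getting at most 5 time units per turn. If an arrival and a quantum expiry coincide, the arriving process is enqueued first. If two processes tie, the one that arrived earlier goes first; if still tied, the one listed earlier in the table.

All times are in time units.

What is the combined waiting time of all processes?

406

Gantt: | 101 0-5 | 102 5-10 | 101 10-15 | 103 15-20 | 104 20-25 | 105 25-30 | 106 30-35 | 102 35-40 | 107 40-45 | 108 45-50 | 101 50-51 | 103 51-54 | 104 54-59 | 105 59-64 | 106 64-69 | 107 69-74 | 108 74-78 | 104 78-83 | 105 83-88 | 106 88-93 |
Completion: 101=51  102=40  103=54  104=83  105=88  106=93  107=74  108=78
Waiting = turnaround − burst: 101=40, 102=28, 103=39, 104=60, 105=65, 106=68, 107=51, 108=55
Total waiting = 40 + 28 + 39 + 60 + 65 + 68 + 51 + 55 = 406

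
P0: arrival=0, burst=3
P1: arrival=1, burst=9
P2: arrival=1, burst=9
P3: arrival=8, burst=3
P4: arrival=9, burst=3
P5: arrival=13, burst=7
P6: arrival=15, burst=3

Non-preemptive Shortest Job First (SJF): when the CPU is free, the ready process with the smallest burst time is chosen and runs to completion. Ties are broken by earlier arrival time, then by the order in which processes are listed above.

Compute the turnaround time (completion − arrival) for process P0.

3

Gantt: | P0 0-3 | P1 3-12 | P3 12-15 | P4 15-18 | P6 18-21 | P5 21-28 | P2 28-37 |
Completion: P0=3  P1=12  P2=37  P3=15  P4=18  P5=28  P6=21
Turnaround(P0) = completion − arrival = 3 − 0 = 3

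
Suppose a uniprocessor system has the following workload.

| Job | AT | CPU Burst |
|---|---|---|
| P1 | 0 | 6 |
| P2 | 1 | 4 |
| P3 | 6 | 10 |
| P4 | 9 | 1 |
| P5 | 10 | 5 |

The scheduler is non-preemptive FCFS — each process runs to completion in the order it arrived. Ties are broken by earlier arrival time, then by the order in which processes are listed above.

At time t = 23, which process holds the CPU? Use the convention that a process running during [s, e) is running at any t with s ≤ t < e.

Timeline: | P1 0-6 | P2 6-10 | P3 10-20 | P4 20-21 | P5 21-26 |
Completion: P1=6  P2=10  P3=20  P4=21  P5=26
Turnaround (C−A): P1=6  P2=9  P3=14  P4=12  P5=16

P5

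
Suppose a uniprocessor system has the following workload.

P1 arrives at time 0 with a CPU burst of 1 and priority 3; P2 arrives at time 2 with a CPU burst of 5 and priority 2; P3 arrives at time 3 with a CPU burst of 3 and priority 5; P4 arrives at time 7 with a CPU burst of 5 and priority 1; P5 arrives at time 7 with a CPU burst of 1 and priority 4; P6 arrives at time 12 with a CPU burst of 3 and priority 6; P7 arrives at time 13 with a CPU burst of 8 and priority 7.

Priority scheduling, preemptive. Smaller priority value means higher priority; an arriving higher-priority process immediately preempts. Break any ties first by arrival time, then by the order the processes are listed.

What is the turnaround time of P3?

13

Schedule: | P1 0-1 | idle 1-2 | P2 2-7 | P4 7-12 | P5 12-13 | P3 13-16 | P6 16-19 | P7 19-27 |
Completion: P1=1  P2=7  P3=16  P4=12  P5=13  P6=19  P7=27
Turnaround (C−A): P1=1  P2=5  P3=13  P4=5  P5=6  P6=7  P7=14
Turnaround(P3) = completion − arrival = 16 − 3 = 13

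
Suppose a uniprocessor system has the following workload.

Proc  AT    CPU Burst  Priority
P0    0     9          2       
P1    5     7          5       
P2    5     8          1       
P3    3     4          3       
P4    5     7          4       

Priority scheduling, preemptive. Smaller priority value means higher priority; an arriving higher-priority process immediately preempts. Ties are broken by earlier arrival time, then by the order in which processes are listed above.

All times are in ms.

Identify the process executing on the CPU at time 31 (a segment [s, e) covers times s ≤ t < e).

P1

Schedule: | P0 0-5 | P2 5-13 | P0 13-17 | P3 17-21 | P4 21-28 | P1 28-35 |
Completion: P0=17  P1=35  P2=13  P3=21  P4=28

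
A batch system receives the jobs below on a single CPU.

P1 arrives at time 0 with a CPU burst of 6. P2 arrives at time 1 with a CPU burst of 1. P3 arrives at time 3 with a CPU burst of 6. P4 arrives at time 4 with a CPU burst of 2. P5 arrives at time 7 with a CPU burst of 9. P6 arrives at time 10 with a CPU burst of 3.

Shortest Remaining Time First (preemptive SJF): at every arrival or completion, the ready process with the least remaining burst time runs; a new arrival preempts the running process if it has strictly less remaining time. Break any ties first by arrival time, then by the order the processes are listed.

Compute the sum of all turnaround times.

Gantt: | P1 0-1 | P2 1-2 | P1 2-4 | P4 4-6 | P1 6-9 | P3 9-10 | P6 10-13 | P3 13-18 | P5 18-27 |
Completion: P1=9  P2=2  P3=18  P4=6  P5=27  P6=13
Turnaround (C−A): P1=9  P2=1  P3=15  P4=2  P5=20  P6=3
Turnaround = completion − arrival: P1=9, P2=1, P3=15, P4=2, P5=20, P6=3
Total turnaround = 9 + 1 + 15 + 2 + 20 + 3 = 50

50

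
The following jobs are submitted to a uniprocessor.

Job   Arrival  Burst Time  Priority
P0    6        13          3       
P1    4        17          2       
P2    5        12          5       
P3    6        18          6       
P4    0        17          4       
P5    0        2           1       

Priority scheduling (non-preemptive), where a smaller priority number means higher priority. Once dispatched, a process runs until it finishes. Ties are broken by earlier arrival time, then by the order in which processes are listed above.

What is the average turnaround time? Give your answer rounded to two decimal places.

Gantt: | P5 0-2 | P4 2-19 | P1 19-36 | P0 36-49 | P2 49-61 | P3 61-79 |
Completion: P0=49  P1=36  P2=61  P3=79  P4=19  P5=2
Turnaround (C−A): P0=43  P1=32  P2=56  P3=73  P4=19  P5=2
Turnaround times: P0=43, P1=32, P2=56, P3=73, P4=19, P5=2
Average turnaround = (43+32+56+73+19+2) / 6 = 225/6 = 37.50

37.50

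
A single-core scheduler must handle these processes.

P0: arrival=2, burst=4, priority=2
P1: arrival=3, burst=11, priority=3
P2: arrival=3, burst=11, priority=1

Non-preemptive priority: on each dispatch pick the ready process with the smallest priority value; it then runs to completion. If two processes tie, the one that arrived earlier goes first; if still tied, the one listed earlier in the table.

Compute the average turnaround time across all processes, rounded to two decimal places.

14.33

Timeline: | idle 0-2 | P0 2-6 | P2 6-17 | P1 17-28 |
Completion: P0=6  P1=28  P2=17
Turnaround times: P0=4, P1=25, P2=14
Average turnaround = (4+25+14) / 3 = 43/3 = 14.33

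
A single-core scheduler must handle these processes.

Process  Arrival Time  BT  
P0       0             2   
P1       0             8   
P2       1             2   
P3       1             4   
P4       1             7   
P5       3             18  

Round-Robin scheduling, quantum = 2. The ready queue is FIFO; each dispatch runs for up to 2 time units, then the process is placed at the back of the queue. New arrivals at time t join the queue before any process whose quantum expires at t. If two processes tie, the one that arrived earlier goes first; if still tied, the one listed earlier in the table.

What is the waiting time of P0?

Gantt: | P0 0-2 | P1 2-4 | P2 4-6 | P3 6-8 | P4 8-10 | P5 10-12 | P1 12-14 | P3 14-16 | P4 16-18 | P5 18-20 | P1 20-22 | P4 22-24 | P5 24-26 | P1 26-28 | P4 28-29 | P5 29-41 |
Completion: P0=2  P1=28  P2=6  P3=16  P4=29  P5=41
Turnaround (C−A): P0=2  P1=28  P2=5  P3=15  P4=28  P5=38
Waiting(P0) = turnaround − burst = 2 − 2 = 0

0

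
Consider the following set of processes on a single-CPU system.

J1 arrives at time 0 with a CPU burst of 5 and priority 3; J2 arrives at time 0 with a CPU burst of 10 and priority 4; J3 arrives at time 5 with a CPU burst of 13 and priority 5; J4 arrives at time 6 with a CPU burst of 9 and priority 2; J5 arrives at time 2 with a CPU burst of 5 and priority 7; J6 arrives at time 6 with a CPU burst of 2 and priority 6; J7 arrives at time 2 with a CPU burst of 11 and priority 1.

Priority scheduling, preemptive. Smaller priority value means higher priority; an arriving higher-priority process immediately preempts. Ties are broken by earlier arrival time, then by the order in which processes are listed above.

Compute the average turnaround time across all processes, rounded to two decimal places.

32.43

Timeline: | J1 0-2 | J7 2-13 | J4 13-22 | J1 22-25 | J2 25-35 | J3 35-48 | J6 48-50 | J5 50-55 |
Completion: J1=25  J2=35  J3=48  J4=22  J5=55  J6=50  J7=13
Turnaround times: J1=25, J2=35, J3=43, J4=16, J5=53, J6=44, J7=11
Average turnaround = (25+35+43+16+53+44+11) / 7 = 227/7 = 32.43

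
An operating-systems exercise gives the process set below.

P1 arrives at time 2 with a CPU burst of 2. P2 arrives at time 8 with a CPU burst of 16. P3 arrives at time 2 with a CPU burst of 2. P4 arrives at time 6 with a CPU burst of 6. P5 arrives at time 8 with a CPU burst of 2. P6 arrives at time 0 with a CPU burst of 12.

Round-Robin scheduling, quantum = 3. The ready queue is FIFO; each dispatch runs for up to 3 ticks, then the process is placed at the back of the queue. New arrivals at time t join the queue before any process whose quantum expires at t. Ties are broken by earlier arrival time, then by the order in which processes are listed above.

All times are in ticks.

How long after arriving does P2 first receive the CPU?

Timeline: | P6 0-3 | P1 3-5 | P3 5-7 | P6 7-10 | P4 10-13 | P2 13-16 | P5 16-18 | P6 18-21 | P4 21-24 | P2 24-27 | P6 27-30 | P2 30-40 |
Completion: P1=5  P2=40  P3=7  P4=24  P5=18  P6=30
Response(P2) = first start − arrival = 13 − 8 = 5

5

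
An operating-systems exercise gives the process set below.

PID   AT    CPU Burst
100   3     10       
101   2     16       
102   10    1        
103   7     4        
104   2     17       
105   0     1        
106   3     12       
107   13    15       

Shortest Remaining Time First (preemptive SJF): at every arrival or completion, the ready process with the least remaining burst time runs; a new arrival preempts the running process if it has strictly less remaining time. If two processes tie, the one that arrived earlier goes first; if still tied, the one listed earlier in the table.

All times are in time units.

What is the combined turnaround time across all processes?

Timeline: | 105 0-1 | idle 1-2 | 101 2-3 | 100 3-7 | 103 7-11 | 102 11-12 | 100 12-18 | 106 18-30 | 101 30-45 | 107 45-60 | 104 60-77 |
Completion: 100=18  101=45  102=12  103=11  104=77  105=1  106=30  107=60
Turnaround = completion − arrival: 100=15, 101=43, 102=2, 103=4, 104=75, 105=1, 106=27, 107=47
Total turnaround = 15 + 43 + 2 + 4 + 75 + 1 + 27 + 47 = 214

214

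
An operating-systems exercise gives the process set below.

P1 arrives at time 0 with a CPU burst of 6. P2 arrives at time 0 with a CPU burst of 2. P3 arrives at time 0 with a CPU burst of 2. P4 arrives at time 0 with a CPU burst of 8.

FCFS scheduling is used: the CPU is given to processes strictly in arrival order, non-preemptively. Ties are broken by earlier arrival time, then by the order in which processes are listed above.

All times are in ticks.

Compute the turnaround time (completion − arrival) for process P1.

6

Gantt: | P1 0-6 | P2 6-8 | P3 8-10 | P4 10-18 |
Completion: P1=6  P2=8  P3=10  P4=18
Turnaround (C−A): P1=6  P2=8  P3=10  P4=18
Turnaround(P1) = completion − arrival = 6 − 0 = 6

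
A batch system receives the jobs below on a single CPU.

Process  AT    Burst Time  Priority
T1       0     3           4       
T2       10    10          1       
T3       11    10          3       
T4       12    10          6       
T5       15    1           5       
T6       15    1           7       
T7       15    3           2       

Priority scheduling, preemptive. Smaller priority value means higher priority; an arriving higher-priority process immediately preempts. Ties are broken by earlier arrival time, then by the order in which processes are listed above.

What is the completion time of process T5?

Schedule: | T1 0-3 | idle 3-10 | T2 10-20 | T7 20-23 | T3 23-33 | T5 33-34 | T4 34-44 | T6 44-45 |
Completion: T1=3  T2=20  T3=33  T4=44  T5=34  T6=45  T7=23

34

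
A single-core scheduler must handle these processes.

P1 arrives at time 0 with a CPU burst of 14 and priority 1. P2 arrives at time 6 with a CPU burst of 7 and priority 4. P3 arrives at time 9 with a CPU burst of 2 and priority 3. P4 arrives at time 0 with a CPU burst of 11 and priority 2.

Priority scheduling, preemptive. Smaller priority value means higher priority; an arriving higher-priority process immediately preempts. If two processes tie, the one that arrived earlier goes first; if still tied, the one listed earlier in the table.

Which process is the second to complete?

P4

Schedule: | P1 0-14 | P4 14-25 | P3 25-27 | P2 27-34 |
Completion: P1=14  P2=34  P3=27  P4=25
Turnaround (C−A): P1=14  P2=28  P3=18  P4=25
Finish order: P1 → P4 → P3 → P2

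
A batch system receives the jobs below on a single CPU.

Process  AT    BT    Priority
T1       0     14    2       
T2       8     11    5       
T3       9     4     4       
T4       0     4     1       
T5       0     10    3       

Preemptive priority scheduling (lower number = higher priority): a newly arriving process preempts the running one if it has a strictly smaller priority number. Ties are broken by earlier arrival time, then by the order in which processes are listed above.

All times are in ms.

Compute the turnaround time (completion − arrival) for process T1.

Schedule: | T4 0-4 | T1 4-18 | T5 18-28 | T3 28-32 | T2 32-43 |
Completion: T1=18  T2=43  T3=32  T4=4  T5=28
Turnaround(T1) = completion − arrival = 18 − 0 = 18

18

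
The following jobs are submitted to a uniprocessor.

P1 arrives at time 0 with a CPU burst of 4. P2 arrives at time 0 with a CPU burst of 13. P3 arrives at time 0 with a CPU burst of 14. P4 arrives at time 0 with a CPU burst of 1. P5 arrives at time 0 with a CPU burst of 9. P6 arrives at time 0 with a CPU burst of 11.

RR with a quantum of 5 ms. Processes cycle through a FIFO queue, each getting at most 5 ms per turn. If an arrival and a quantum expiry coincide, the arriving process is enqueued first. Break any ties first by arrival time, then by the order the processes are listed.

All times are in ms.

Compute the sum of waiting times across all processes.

156

Timeline: | P1 0-4 | P2 4-9 | P3 9-14 | P4 14-15 | P5 15-20 | P6 20-25 | P2 25-30 | P3 30-35 | P5 35-39 | P6 39-44 | P2 44-47 | P3 47-51 | P6 51-52 |
Completion: P1=4  P2=47  P3=51  P4=15  P5=39  P6=52
Turnaround (C−A): P1=4  P2=47  P3=51  P4=15  P5=39  P6=52
Waiting = turnaround − burst: P1=0, P2=34, P3=37, P4=14, P5=30, P6=41
Total waiting = 0 + 34 + 37 + 14 + 30 + 41 = 156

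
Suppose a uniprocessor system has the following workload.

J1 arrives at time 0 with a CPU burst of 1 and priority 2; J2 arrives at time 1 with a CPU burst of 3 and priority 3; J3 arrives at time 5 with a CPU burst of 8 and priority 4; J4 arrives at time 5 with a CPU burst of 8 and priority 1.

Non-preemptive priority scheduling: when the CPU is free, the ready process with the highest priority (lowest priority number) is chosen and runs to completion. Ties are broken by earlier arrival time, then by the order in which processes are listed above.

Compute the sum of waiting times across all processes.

8

Timeline: | J1 0-1 | J2 1-4 | idle 4-5 | J4 5-13 | J3 13-21 |
Completion: J1=1  J2=4  J3=21  J4=13
Waiting = turnaround − burst: J1=0, J2=0, J3=8, J4=0
Total waiting = 0 + 0 + 8 + 0 = 8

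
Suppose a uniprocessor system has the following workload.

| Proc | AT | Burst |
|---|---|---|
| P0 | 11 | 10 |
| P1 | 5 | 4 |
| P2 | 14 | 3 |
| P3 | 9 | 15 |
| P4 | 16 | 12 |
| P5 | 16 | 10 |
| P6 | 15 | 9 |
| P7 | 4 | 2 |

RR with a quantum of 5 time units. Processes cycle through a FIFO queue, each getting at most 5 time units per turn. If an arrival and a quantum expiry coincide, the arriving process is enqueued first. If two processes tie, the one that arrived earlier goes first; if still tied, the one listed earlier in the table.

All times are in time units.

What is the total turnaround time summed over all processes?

242

Gantt: | idle 0-4 | P7 4-6 | P1 6-10 | P3 10-15 | P0 15-20 | P2 20-23 | P6 23-28 | P3 28-33 | P4 33-38 | P5 38-43 | P0 43-48 | P6 48-52 | P3 52-57 | P4 57-62 | P5 62-67 | P4 67-69 |
Completion: P0=48  P1=10  P2=23  P3=57  P4=69  P5=67  P6=52  P7=6
Turnaround (C−A): P0=37  P1=5  P2=9  P3=48  P4=53  P5=51  P6=37  P7=2
Turnaround = completion − arrival: P0=37, P1=5, P2=9, P3=48, P4=53, P5=51, P6=37, P7=2
Total turnaround = 37 + 5 + 9 + 48 + 53 + 51 + 37 + 2 = 242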